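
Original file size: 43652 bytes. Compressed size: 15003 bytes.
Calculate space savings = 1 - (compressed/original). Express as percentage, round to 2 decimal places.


ratio = compressed/original = 15003/43652 = 0.343696
savings = 1 - ratio = 1 - 0.343696 = 0.656304
as a percentage: 0.656304 * 100 = 65.63%

Space savings = 1 - 15003/43652 = 65.63%


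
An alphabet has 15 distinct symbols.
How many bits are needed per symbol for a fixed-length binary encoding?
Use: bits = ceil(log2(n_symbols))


log2(15) = 3.9069
Bracket: 2^3 = 8 < 15 <= 2^4 = 16
So ceil(log2(15)) = 4

bits = ceil(log2(15)) = ceil(3.9069) = 4 bits


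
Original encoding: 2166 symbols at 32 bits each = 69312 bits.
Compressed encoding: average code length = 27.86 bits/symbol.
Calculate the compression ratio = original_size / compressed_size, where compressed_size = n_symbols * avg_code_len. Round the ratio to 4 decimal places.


original_size = n_symbols * orig_bits = 2166 * 32 = 69312 bits
compressed_size = n_symbols * avg_code_len = 2166 * 27.86 = 60344.76 bits
ratio = original_size / compressed_size = 69312 / 60344.76 = 1.1486

Compression ratio = 1.1486


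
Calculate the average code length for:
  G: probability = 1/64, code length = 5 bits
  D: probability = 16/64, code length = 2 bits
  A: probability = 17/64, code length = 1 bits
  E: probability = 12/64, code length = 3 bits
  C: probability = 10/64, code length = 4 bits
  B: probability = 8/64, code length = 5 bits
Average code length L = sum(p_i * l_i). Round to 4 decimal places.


Weighted contributions p_i * l_i:
  G: (1/64) * 5 = 5/64
  D: (16/64) * 2 = 32/64
  A: (17/64) * 1 = 17/64
  E: (12/64) * 3 = 36/64
  C: (10/64) * 4 = 40/64
  B: (8/64) * 5 = 40/64
Sum = (5 + 32 + 17 + 36 + 40 + 40)/64 = 170/64

L = 170/64 = 2.6563 bits/symbol


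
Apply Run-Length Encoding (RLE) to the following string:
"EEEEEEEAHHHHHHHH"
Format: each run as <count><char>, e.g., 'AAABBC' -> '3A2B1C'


Scanning runs left to right:
  i=0: run of 'E' x 7 -> '7E'
  i=7: run of 'A' x 1 -> '1A'
  i=8: run of 'H' x 8 -> '8H'

RLE = 7E1A8H


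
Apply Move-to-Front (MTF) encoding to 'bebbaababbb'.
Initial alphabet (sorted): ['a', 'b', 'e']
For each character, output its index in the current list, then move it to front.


MTF encoding:
'b': index 1 in ['a', 'b', 'e'] -> ['b', 'a', 'e']
'e': index 2 in ['b', 'a', 'e'] -> ['e', 'b', 'a']
'b': index 1 in ['e', 'b', 'a'] -> ['b', 'e', 'a']
'b': index 0 in ['b', 'e', 'a'] -> ['b', 'e', 'a']
'a': index 2 in ['b', 'e', 'a'] -> ['a', 'b', 'e']
'a': index 0 in ['a', 'b', 'e'] -> ['a', 'b', 'e']
'b': index 1 in ['a', 'b', 'e'] -> ['b', 'a', 'e']
'a': index 1 in ['b', 'a', 'e'] -> ['a', 'b', 'e']
'b': index 1 in ['a', 'b', 'e'] -> ['b', 'a', 'e']
'b': index 0 in ['b', 'a', 'e'] -> ['b', 'a', 'e']
'b': index 0 in ['b', 'a', 'e'] -> ['b', 'a', 'e']


Output: [1, 2, 1, 0, 2, 0, 1, 1, 1, 0, 0]


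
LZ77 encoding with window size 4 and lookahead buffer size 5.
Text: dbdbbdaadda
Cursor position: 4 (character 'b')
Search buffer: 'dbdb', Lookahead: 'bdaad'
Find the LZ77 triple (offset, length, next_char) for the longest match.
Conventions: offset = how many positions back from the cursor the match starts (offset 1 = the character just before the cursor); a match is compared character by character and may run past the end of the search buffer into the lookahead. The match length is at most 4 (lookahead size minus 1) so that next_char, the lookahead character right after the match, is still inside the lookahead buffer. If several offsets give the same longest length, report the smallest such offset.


Try each offset into the search buffer:
  offset=1 (pos 3, char 'b'): match length 1
  offset=2 (pos 2, char 'd'): match length 0
  offset=3 (pos 1, char 'b'): match length 2
  offset=4 (pos 0, char 'd'): match length 0
Longest match has length 2 at offset 3.
next_char = character at position 4 + 2 = 6 -> 'a'

Best match: offset=3, length=2 (matching 'bd' starting at position 1)
LZ77 triple: (3, 2, 'a')


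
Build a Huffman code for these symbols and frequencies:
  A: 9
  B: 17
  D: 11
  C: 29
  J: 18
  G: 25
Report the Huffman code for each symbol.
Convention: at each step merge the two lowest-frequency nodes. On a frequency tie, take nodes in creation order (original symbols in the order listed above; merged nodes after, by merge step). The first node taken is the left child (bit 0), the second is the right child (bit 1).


Huffman tree construction:
Step 1: Merge A(9) + D(11) = 20
Step 2: Merge B(17) + J(18) = 35
Step 3: Merge (A+D)(20) + G(25) = 45
Step 4: Merge C(29) + (B+J)(35) = 64
Step 5: Merge ((A+D)+G)(45) + (C+(B+J))(64) = 109
Read each symbol's code off the tree from the root (left child = 0, right child = 1).

Codes:
  A: 000 (length 3)
  B: 110 (length 3)
  D: 001 (length 3)
  C: 10 (length 2)
  J: 111 (length 3)
  G: 01 (length 2)
Average code length: 273/109 = 2.5046 bits/symbol


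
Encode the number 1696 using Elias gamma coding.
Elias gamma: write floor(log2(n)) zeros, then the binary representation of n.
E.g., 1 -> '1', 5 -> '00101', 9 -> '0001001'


num_bits = floor(log2(1696)) + 1 = 11
leading_zeros = num_bits - 1 = 10
binary(1696) = 11010100000

Elias gamma(1696) = '0000000000' + '11010100000' = 000000000011010100000 (21 bits)


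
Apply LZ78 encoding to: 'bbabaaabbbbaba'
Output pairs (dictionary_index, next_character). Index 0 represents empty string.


LZ78 encoding steps:
Dictionary: {0: ''}
Step 1: w='' (idx 0), next='b' -> output (0, 'b'), add 'b' as idx 1
Step 2: w='b' (idx 1), next='a' -> output (1, 'a'), add 'ba' as idx 2
Step 3: w='ba' (idx 2), next='a' -> output (2, 'a'), add 'baa' as idx 3
Step 4: w='' (idx 0), next='a' -> output (0, 'a'), add 'a' as idx 4
Step 5: w='b' (idx 1), next='b' -> output (1, 'b'), add 'bb' as idx 5
Step 6: w='bb' (idx 5), next='a' -> output (5, 'a'), add 'bba' as idx 6
Step 7: w='ba' (idx 2), end of input -> output (2, '')


Encoded: [(0, 'b'), (1, 'a'), (2, 'a'), (0, 'a'), (1, 'b'), (5, 'a'), (2, '')]


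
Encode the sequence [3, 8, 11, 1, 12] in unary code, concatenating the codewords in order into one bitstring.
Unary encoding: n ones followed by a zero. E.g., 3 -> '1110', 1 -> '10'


Encode each number as n ones followed by a terminating 0:
  3 -> 1110 (4 bits)
  8 -> 111111110 (9 bits)
  11 -> 111111111110 (12 bits)
  1 -> 10 (2 bits)
  12 -> 1111111111110 (13 bits)
Total length = 4 + 9 + 12 + 2 + 13 = 40 bits.

Unary([3, 8, 11, 1, 12]) = 1110111111110111111111110101111111111110 (40 bits)


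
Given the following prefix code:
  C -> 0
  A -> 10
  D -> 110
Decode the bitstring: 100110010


Decoding step by step:
Bits 10 -> A
Bits 0 -> C
Bits 110 -> D
Bits 0 -> C
Bits 10 -> A


Decoded message: ACDCA


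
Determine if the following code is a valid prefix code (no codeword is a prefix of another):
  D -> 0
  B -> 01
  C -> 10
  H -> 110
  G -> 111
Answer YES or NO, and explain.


Checking each pair (does one codeword prefix another?):
  D='0' vs B='01': prefix -- VIOLATION

NO -- this is NOT a valid prefix code. D (0) is a prefix of B (01).


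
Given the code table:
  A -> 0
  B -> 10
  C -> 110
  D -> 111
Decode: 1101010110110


Decoding:
110 -> C
10 -> B
10 -> B
110 -> C
110 -> C


Result: CBBCC


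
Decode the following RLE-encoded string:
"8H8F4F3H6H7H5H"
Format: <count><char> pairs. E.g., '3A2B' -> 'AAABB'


Expanding each <count><char> pair:
  8H -> 'HHHHHHHH'
  8F -> 'FFFFFFFF'
  4F -> 'FFFF'
  3H -> 'HHH'
  6H -> 'HHHHHH'
  7H -> 'HHHHHHH'
  5H -> 'HHHHH'

Decoded = HHHHHHHHFFFFFFFFFFFFHHHHHHHHHHHHHHHHHHHHH


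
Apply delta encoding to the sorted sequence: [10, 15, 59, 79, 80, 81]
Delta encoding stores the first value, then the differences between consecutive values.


First value: 10
Deltas:
  15 - 10 = 5
  59 - 15 = 44
  79 - 59 = 20
  80 - 79 = 1
  81 - 80 = 1


Delta encoded: [10, 5, 44, 20, 1, 1]


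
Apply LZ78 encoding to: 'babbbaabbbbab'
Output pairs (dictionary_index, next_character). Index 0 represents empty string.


LZ78 encoding steps:
Dictionary: {0: ''}
Step 1: w='' (idx 0), next='b' -> output (0, 'b'), add 'b' as idx 1
Step 2: w='' (idx 0), next='a' -> output (0, 'a'), add 'a' as idx 2
Step 3: w='b' (idx 1), next='b' -> output (1, 'b'), add 'bb' as idx 3
Step 4: w='b' (idx 1), next='a' -> output (1, 'a'), add 'ba' as idx 4
Step 5: w='a' (idx 2), next='b' -> output (2, 'b'), add 'ab' as idx 5
Step 6: w='bb' (idx 3), next='b' -> output (3, 'b'), add 'bbb' as idx 6
Step 7: w='ab' (idx 5), end of input -> output (5, '')


Encoded: [(0, 'b'), (0, 'a'), (1, 'b'), (1, 'a'), (2, 'b'), (3, 'b'), (5, '')]


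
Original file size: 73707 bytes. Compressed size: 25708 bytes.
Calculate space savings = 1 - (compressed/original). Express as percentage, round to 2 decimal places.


ratio = compressed/original = 25708/73707 = 0.348786
savings = 1 - ratio = 1 - 0.348786 = 0.651214
as a percentage: 0.651214 * 100 = 65.12%

Space savings = 1 - 25708/73707 = 65.12%


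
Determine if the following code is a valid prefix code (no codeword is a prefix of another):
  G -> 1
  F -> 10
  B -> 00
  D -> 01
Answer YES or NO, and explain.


Checking each pair (does one codeword prefix another?):
  G='1' vs F='10': prefix -- VIOLATION

NO -- this is NOT a valid prefix code. G (1) is a prefix of F (10).


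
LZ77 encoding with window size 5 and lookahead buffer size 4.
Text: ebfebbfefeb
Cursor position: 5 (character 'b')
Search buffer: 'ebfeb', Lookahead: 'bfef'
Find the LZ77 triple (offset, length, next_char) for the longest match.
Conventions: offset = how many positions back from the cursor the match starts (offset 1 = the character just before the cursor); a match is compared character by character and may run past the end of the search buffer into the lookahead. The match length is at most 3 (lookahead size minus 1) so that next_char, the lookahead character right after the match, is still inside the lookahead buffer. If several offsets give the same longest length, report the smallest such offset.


Try each offset into the search buffer:
  offset=1 (pos 4, char 'b'): match length 1
  offset=2 (pos 3, char 'e'): match length 0
  offset=3 (pos 2, char 'f'): match length 0
  offset=4 (pos 1, char 'b'): match length 3
  offset=5 (pos 0, char 'e'): match length 0
Longest match has length 3 at offset 4.
next_char = character at position 5 + 3 = 8 -> 'f'

Best match: offset=4, length=3 (matching 'bfe' starting at position 1)
LZ77 triple: (4, 3, 'f')


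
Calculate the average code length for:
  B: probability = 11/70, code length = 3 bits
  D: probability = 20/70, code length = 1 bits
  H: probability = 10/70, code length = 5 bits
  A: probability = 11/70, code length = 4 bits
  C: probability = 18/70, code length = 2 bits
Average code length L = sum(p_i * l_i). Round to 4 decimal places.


Weighted contributions p_i * l_i:
  B: (11/70) * 3 = 33/70
  D: (20/70) * 1 = 20/70
  H: (10/70) * 5 = 50/70
  A: (11/70) * 4 = 44/70
  C: (18/70) * 2 = 36/70
Sum = (33 + 20 + 50 + 44 + 36)/70 = 183/70

L = 183/70 = 2.6143 bits/symbol


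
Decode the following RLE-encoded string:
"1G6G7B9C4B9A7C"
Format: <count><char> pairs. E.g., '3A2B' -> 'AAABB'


Expanding each <count><char> pair:
  1G -> 'G'
  6G -> 'GGGGGG'
  7B -> 'BBBBBBB'
  9C -> 'CCCCCCCCC'
  4B -> 'BBBB'
  9A -> 'AAAAAAAAA'
  7C -> 'CCCCCCC'

Decoded = GGGGGGGBBBBBBBCCCCCCCCCBBBBAAAAAAAAACCCCCCC


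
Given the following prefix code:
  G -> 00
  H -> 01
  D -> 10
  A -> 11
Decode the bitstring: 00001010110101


Decoding step by step:
Bits 00 -> G
Bits 00 -> G
Bits 10 -> D
Bits 10 -> D
Bits 11 -> A
Bits 01 -> H
Bits 01 -> H


Decoded message: GGDDAHH


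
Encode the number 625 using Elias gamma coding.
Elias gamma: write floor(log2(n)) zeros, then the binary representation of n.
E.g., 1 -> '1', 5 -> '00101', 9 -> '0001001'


num_bits = floor(log2(625)) + 1 = 10
leading_zeros = num_bits - 1 = 9
binary(625) = 1001110001

Elias gamma(625) = '000000000' + '1001110001' = 0000000001001110001 (19 bits)


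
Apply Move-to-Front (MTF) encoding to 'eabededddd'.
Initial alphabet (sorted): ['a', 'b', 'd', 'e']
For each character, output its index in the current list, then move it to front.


MTF encoding:
'e': index 3 in ['a', 'b', 'd', 'e'] -> ['e', 'a', 'b', 'd']
'a': index 1 in ['e', 'a', 'b', 'd'] -> ['a', 'e', 'b', 'd']
'b': index 2 in ['a', 'e', 'b', 'd'] -> ['b', 'a', 'e', 'd']
'e': index 2 in ['b', 'a', 'e', 'd'] -> ['e', 'b', 'a', 'd']
'd': index 3 in ['e', 'b', 'a', 'd'] -> ['d', 'e', 'b', 'a']
'e': index 1 in ['d', 'e', 'b', 'a'] -> ['e', 'd', 'b', 'a']
'd': index 1 in ['e', 'd', 'b', 'a'] -> ['d', 'e', 'b', 'a']
'd': index 0 in ['d', 'e', 'b', 'a'] -> ['d', 'e', 'b', 'a']
'd': index 0 in ['d', 'e', 'b', 'a'] -> ['d', 'e', 'b', 'a']
'd': index 0 in ['d', 'e', 'b', 'a'] -> ['d', 'e', 'b', 'a']


Output: [3, 1, 2, 2, 3, 1, 1, 0, 0, 0]


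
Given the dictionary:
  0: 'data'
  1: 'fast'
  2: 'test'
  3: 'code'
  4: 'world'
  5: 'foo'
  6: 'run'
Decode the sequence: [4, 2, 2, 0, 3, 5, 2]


Look up each index in the dictionary:
  4 -> 'world'
  2 -> 'test'
  2 -> 'test'
  0 -> 'data'
  3 -> 'code'
  5 -> 'foo'
  2 -> 'test'

Decoded: "world test test data code foo test"


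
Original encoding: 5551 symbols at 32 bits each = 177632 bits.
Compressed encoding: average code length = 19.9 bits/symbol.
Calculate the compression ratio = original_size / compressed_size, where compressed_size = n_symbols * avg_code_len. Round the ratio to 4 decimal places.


original_size = n_symbols * orig_bits = 5551 * 32 = 177632 bits
compressed_size = n_symbols * avg_code_len = 5551 * 19.9 = 110464.9 bits
ratio = original_size / compressed_size = 177632 / 110464.9 = 1.608

Compression ratio = 1.608


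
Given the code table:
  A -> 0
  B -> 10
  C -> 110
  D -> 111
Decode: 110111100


Decoding:
110 -> C
111 -> D
10 -> B
0 -> A


Result: CDBA


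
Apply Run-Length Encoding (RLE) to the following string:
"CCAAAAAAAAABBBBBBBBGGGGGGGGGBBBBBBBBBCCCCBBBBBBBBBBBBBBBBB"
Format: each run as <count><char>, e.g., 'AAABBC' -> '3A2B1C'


Scanning runs left to right:
  i=0: run of 'C' x 2 -> '2C'
  i=2: run of 'A' x 9 -> '9A'
  i=11: run of 'B' x 8 -> '8B'
  i=19: run of 'G' x 9 -> '9G'
  i=28: run of 'B' x 9 -> '9B'
  i=37: run of 'C' x 4 -> '4C'
  i=41: run of 'B' x 17 -> '17B'

RLE = 2C9A8B9G9B4C17B


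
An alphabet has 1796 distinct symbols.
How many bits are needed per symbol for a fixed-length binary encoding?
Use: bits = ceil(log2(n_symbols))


log2(1796) = 10.8106
Bracket: 2^10 = 1024 < 1796 <= 2^11 = 2048
So ceil(log2(1796)) = 11

bits = ceil(log2(1796)) = ceil(10.8106) = 11 bits


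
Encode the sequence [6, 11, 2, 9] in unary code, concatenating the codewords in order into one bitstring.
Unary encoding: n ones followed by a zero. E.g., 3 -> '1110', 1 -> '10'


Encode each number as n ones followed by a terminating 0:
  6 -> 1111110 (7 bits)
  11 -> 111111111110 (12 bits)
  2 -> 110 (3 bits)
  9 -> 1111111110 (10 bits)
Total length = 7 + 12 + 3 + 10 = 32 bits.

Unary([6, 11, 2, 9]) = 11111101111111111101101111111110 (32 bits)


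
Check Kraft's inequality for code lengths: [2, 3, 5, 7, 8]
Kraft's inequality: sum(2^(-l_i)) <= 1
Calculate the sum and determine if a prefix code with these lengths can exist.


Sum = 2^(-2) + 2^(-3) + 2^(-5) + 2^(-7) + 2^(-8)
    = 0.25 + 0.125 + 0.03125 + 0.0078125 + 0.00390625
    = 107/256 = 0.41796875
Since 0.41796875 <= 1, Kraft's inequality IS satisfied.
A prefix code with these lengths CAN exist.

Kraft sum = 0.41796875. Satisfied.


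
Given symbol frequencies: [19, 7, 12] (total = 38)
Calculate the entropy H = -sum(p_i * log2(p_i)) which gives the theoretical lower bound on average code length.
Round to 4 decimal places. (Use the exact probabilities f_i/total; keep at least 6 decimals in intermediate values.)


Per-symbol terms -p_i * log2(p_i) with p_i = f_i/38:
  p = 19/38 = 0.500000: log2(p) = -1.000000, -p*log2(p) = 0.500000
  p = 7/38 = 0.184211: log2(p) = -2.440573, -p*log2(p) = 0.449579
  p = 12/38 = 0.315789: log2(p) = -1.662965, -p*log2(p) = 0.525147
H = 0.500000 + 0.449579 + 0.525147 = 1.474726

H = 1.4747 bits/symbol


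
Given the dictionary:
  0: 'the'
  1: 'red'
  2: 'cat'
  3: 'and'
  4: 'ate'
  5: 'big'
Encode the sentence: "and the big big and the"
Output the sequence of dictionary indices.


Look up each word in the dictionary:
  'and' -> 3
  'the' -> 0
  'big' -> 5
  'big' -> 5
  'and' -> 3
  'the' -> 0

Encoded: [3, 0, 5, 5, 3, 0]


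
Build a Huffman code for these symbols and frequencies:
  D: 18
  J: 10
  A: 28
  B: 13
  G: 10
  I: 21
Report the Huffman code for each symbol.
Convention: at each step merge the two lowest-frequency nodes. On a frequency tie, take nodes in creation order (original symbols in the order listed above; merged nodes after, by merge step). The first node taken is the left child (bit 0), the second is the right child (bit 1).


Huffman tree construction:
Step 1: Merge J(10) + G(10) = 20
Step 2: Merge B(13) + D(18) = 31
Step 3: Merge (J+G)(20) + I(21) = 41
Step 4: Merge A(28) + (B+D)(31) = 59
Step 5: Merge ((J+G)+I)(41) + (A+(B+D))(59) = 100
Read each symbol's code off the tree from the root (left child = 0, right child = 1).

Codes:
  D: 111 (length 3)
  J: 000 (length 3)
  A: 10 (length 2)
  B: 110 (length 3)
  G: 001 (length 3)
  I: 01 (length 2)
Average code length: 251/100 = 2.5100 bits/symbol


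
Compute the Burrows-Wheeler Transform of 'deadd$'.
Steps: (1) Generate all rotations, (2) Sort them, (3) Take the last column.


Rotations (sorted):
  0: $deadd -> last char: d
  1: add$de -> last char: e
  2: d$dead -> last char: d
  3: dd$dea -> last char: a
  4: deadd$ -> last char: $
  5: eadd$d -> last char: d


BWT = deda$d


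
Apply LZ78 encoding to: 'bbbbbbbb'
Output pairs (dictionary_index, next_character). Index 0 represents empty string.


LZ78 encoding steps:
Dictionary: {0: ''}
Step 1: w='' (idx 0), next='b' -> output (0, 'b'), add 'b' as idx 1
Step 2: w='b' (idx 1), next='b' -> output (1, 'b'), add 'bb' as idx 2
Step 3: w='bb' (idx 2), next='b' -> output (2, 'b'), add 'bbb' as idx 3
Step 4: w='bb' (idx 2), end of input -> output (2, '')


Encoded: [(0, 'b'), (1, 'b'), (2, 'b'), (2, '')]


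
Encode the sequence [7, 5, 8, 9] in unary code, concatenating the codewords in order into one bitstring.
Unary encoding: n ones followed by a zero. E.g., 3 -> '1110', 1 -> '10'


Encode each number as n ones followed by a terminating 0:
  7 -> 11111110 (8 bits)
  5 -> 111110 (6 bits)
  8 -> 111111110 (9 bits)
  9 -> 1111111110 (10 bits)
Total length = 8 + 6 + 9 + 10 = 33 bits.

Unary([7, 5, 8, 9]) = 111111101111101111111101111111110 (33 bits)


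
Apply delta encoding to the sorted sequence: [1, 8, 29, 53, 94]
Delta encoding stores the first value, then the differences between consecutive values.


First value: 1
Deltas:
  8 - 1 = 7
  29 - 8 = 21
  53 - 29 = 24
  94 - 53 = 41


Delta encoded: [1, 7, 21, 24, 41]


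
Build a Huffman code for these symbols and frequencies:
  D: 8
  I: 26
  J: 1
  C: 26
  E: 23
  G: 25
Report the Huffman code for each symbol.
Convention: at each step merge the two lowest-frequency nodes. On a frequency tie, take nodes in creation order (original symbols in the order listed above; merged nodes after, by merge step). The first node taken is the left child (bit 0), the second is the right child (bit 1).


Huffman tree construction:
Step 1: Merge J(1) + D(8) = 9
Step 2: Merge (J+D)(9) + E(23) = 32
Step 3: Merge G(25) + I(26) = 51
Step 4: Merge C(26) + ((J+D)+E)(32) = 58
Step 5: Merge (G+I)(51) + (C+((J+D)+E))(58) = 109
Read each symbol's code off the tree from the root (left child = 0, right child = 1).

Codes:
  D: 1101 (length 4)
  I: 01 (length 2)
  J: 1100 (length 4)
  C: 10 (length 2)
  E: 111 (length 3)
  G: 00 (length 2)
Average code length: 259/109 = 2.3761 bits/symbol


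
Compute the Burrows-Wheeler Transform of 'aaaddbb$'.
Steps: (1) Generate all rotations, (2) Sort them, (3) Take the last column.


Rotations (sorted):
  0: $aaaddbb -> last char: b
  1: aaaddbb$ -> last char: $
  2: aaddbb$a -> last char: a
  3: addbb$aa -> last char: a
  4: b$aaaddb -> last char: b
  5: bb$aaadd -> last char: d
  6: dbb$aaad -> last char: d
  7: ddbb$aaa -> last char: a


BWT = b$aabdda


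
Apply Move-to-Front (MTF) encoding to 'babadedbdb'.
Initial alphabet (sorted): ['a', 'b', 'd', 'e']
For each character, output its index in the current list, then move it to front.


MTF encoding:
'b': index 1 in ['a', 'b', 'd', 'e'] -> ['b', 'a', 'd', 'e']
'a': index 1 in ['b', 'a', 'd', 'e'] -> ['a', 'b', 'd', 'e']
'b': index 1 in ['a', 'b', 'd', 'e'] -> ['b', 'a', 'd', 'e']
'a': index 1 in ['b', 'a', 'd', 'e'] -> ['a', 'b', 'd', 'e']
'd': index 2 in ['a', 'b', 'd', 'e'] -> ['d', 'a', 'b', 'e']
'e': index 3 in ['d', 'a', 'b', 'e'] -> ['e', 'd', 'a', 'b']
'd': index 1 in ['e', 'd', 'a', 'b'] -> ['d', 'e', 'a', 'b']
'b': index 3 in ['d', 'e', 'a', 'b'] -> ['b', 'd', 'e', 'a']
'd': index 1 in ['b', 'd', 'e', 'a'] -> ['d', 'b', 'e', 'a']
'b': index 1 in ['d', 'b', 'e', 'a'] -> ['b', 'd', 'e', 'a']


Output: [1, 1, 1, 1, 2, 3, 1, 3, 1, 1]


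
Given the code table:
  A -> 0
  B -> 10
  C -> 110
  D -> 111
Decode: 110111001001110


Decoding:
110 -> C
111 -> D
0 -> A
0 -> A
10 -> B
0 -> A
111 -> D
0 -> A


Result: CDAABADA


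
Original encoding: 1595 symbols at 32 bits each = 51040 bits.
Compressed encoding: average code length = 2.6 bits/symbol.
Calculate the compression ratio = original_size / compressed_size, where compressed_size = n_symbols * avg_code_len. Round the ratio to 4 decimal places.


original_size = n_symbols * orig_bits = 1595 * 32 = 51040 bits
compressed_size = n_symbols * avg_code_len = 1595 * 2.6 = 4147.0 bits
ratio = original_size / compressed_size = 51040 / 4147.0 = 12.3077

Compression ratio = 12.3077


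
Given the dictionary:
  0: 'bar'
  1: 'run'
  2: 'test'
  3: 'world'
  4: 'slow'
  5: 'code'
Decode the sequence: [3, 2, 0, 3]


Look up each index in the dictionary:
  3 -> 'world'
  2 -> 'test'
  0 -> 'bar'
  3 -> 'world'

Decoded: "world test bar world"


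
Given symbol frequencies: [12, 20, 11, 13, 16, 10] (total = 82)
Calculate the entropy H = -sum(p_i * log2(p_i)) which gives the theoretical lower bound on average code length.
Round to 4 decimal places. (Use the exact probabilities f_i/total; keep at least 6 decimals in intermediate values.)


Per-symbol terms -p_i * log2(p_i) with p_i = f_i/82:
  p = 12/82 = 0.146341: log2(p) = -2.772590, -p*log2(p) = 0.405745
  p = 20/82 = 0.243902: log2(p) = -2.035624, -p*log2(p) = 0.496494
  p = 11/82 = 0.134146: log2(p) = -2.898120, -p*log2(p) = 0.388772
  p = 13/82 = 0.158537: log2(p) = -2.657112, -p*log2(p) = 0.421250
  p = 16/82 = 0.195122: log2(p) = -2.357552, -p*log2(p) = 0.460010
  p = 10/82 = 0.121951: log2(p) = -3.035624, -p*log2(p) = 0.370198
H = 0.405745 + 0.496494 + 0.388772 + 0.421250 + 0.460010 + 0.370198 = 2.542469

H = 2.5425 bits/symbol


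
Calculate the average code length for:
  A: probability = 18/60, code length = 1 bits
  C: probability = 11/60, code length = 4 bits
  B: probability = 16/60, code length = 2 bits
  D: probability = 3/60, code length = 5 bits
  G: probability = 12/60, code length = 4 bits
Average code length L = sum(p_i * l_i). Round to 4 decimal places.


Weighted contributions p_i * l_i:
  A: (18/60) * 1 = 18/60
  C: (11/60) * 4 = 44/60
  B: (16/60) * 2 = 32/60
  D: (3/60) * 5 = 15/60
  G: (12/60) * 4 = 48/60
Sum = (18 + 44 + 32 + 15 + 48)/60 = 157/60

L = 157/60 = 2.6167 bits/symbol


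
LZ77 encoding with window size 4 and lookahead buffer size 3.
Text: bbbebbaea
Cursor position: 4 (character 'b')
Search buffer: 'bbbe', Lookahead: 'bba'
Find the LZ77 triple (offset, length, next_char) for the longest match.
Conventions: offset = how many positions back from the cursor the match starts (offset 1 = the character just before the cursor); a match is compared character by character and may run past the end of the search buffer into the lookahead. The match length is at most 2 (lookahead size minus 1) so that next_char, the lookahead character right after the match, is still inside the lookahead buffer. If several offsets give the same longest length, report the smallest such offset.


Try each offset into the search buffer:
  offset=1 (pos 3, char 'e'): match length 0
  offset=2 (pos 2, char 'b'): match length 1
  offset=3 (pos 1, char 'b'): match length 2
  offset=4 (pos 0, char 'b'): match length 2
Longest match has length 2, found at offsets 3, 4; take the smallest, offset 3.
next_char = character at position 4 + 2 = 6 -> 'a'

Best match: offset=3, length=2 (matching 'bb' starting at position 1)
LZ77 triple: (3, 2, 'a')


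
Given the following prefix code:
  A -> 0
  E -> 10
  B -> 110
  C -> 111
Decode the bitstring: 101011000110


Decoding step by step:
Bits 10 -> E
Bits 10 -> E
Bits 110 -> B
Bits 0 -> A
Bits 0 -> A
Bits 110 -> B


Decoded message: EEBAAB


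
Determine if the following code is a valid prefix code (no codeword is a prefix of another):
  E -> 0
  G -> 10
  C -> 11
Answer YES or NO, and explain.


Checking each pair (does one codeword prefix another?):
  E='0' vs G='10': no prefix
  E='0' vs C='11': no prefix
  G='10' vs E='0': no prefix
  G='10' vs C='11': no prefix
  C='11' vs E='0': no prefix
  C='11' vs G='10': no prefix
No violation found over all pairs.

YES -- this is a valid prefix code. No codeword is a prefix of any other codeword.


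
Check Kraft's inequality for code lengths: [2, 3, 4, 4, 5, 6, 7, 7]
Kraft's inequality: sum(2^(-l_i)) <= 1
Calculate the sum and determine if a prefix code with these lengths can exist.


Sum = 2^(-2) + 2^(-3) + 2^(-4) + 2^(-4) + 2^(-5) + 2^(-6) + 2^(-7) + 2^(-7)
    = 0.25 + 0.125 + 0.0625 + 0.0625 + 0.03125 + 0.015625 + 0.0078125 + 0.0078125
    = 72/128 = 0.5625
Since 0.5625 <= 1, Kraft's inequality IS satisfied.
A prefix code with these lengths CAN exist.

Kraft sum = 0.5625. Satisfied.


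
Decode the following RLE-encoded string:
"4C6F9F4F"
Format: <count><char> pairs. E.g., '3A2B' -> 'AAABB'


Expanding each <count><char> pair:
  4C -> 'CCCC'
  6F -> 'FFFFFF'
  9F -> 'FFFFFFFFF'
  4F -> 'FFFF'

Decoded = CCCCFFFFFFFFFFFFFFFFFFF


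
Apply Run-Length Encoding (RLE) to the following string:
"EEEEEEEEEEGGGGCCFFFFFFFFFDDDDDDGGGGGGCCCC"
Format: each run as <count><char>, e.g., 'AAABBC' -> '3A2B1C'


Scanning runs left to right:
  i=0: run of 'E' x 10 -> '10E'
  i=10: run of 'G' x 4 -> '4G'
  i=14: run of 'C' x 2 -> '2C'
  i=16: run of 'F' x 9 -> '9F'
  i=25: run of 'D' x 6 -> '6D'
  i=31: run of 'G' x 6 -> '6G'
  i=37: run of 'C' x 4 -> '4C'

RLE = 10E4G2C9F6D6G4C


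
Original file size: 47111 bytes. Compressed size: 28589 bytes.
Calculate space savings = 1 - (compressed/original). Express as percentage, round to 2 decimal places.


ratio = compressed/original = 28589/47111 = 0.606843
savings = 1 - ratio = 1 - 0.606843 = 0.393157
as a percentage: 0.393157 * 100 = 39.32%

Space savings = 1 - 28589/47111 = 39.32%


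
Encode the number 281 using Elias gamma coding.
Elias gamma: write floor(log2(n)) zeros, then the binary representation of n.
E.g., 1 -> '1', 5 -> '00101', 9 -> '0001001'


num_bits = floor(log2(281)) + 1 = 9
leading_zeros = num_bits - 1 = 8
binary(281) = 100011001

Elias gamma(281) = '00000000' + '100011001' = 00000000100011001 (17 bits)


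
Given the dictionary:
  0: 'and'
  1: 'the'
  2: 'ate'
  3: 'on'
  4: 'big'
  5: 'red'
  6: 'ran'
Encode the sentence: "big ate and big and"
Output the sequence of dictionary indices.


Look up each word in the dictionary:
  'big' -> 4
  'ate' -> 2
  'and' -> 0
  'big' -> 4
  'and' -> 0

Encoded: [4, 2, 0, 4, 0]


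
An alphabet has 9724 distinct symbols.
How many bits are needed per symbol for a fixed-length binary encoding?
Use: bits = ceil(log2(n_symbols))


log2(9724) = 13.2473
Bracket: 2^13 = 8192 < 9724 <= 2^14 = 16384
So ceil(log2(9724)) = 14

bits = ceil(log2(9724)) = ceil(13.2473) = 14 bits


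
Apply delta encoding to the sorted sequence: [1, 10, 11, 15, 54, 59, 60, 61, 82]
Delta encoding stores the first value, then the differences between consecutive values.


First value: 1
Deltas:
  10 - 1 = 9
  11 - 10 = 1
  15 - 11 = 4
  54 - 15 = 39
  59 - 54 = 5
  60 - 59 = 1
  61 - 60 = 1
  82 - 61 = 21


Delta encoded: [1, 9, 1, 4, 39, 5, 1, 1, 21]


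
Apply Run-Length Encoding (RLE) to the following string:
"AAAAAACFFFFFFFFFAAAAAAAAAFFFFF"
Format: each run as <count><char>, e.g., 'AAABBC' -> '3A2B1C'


Scanning runs left to right:
  i=0: run of 'A' x 6 -> '6A'
  i=6: run of 'C' x 1 -> '1C'
  i=7: run of 'F' x 9 -> '9F'
  i=16: run of 'A' x 9 -> '9A'
  i=25: run of 'F' x 5 -> '5F'

RLE = 6A1C9F9A5F


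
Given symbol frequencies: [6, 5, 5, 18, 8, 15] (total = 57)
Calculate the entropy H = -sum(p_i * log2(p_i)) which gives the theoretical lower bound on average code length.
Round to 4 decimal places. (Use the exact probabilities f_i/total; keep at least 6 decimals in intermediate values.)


Per-symbol terms -p_i * log2(p_i) with p_i = f_i/57:
  p = 6/57 = 0.105263: log2(p) = -3.247928, -p*log2(p) = 0.341887
  p = 5/57 = 0.087719: log2(p) = -3.510962, -p*log2(p) = 0.307979
  p = 5/57 = 0.087719: log2(p) = -3.510962, -p*log2(p) = 0.307979
  p = 18/57 = 0.315789: log2(p) = -1.662965, -p*log2(p) = 0.525147
  p = 8/57 = 0.140351: log2(p) = -2.832890, -p*log2(p) = 0.397599
  p = 15/57 = 0.263158: log2(p) = -1.925999, -p*log2(p) = 0.506842
H = 0.341887 + 0.307979 + 0.307979 + 0.525147 + 0.397599 + 0.506842 = 2.387433

H = 2.3874 bits/symbol


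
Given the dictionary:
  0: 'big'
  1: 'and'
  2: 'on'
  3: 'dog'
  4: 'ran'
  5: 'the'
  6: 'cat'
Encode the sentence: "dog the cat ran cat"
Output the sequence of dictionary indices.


Look up each word in the dictionary:
  'dog' -> 3
  'the' -> 5
  'cat' -> 6
  'ran' -> 4
  'cat' -> 6

Encoded: [3, 5, 6, 4, 6]


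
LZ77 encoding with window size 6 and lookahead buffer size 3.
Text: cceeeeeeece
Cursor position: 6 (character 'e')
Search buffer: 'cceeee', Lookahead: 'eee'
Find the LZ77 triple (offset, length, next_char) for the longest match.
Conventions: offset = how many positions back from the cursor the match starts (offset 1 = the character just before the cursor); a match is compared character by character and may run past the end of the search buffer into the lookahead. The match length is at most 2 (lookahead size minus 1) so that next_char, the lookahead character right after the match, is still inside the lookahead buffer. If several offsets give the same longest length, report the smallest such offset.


Try each offset into the search buffer:
  offset=1 (pos 5, char 'e'): match length 2
  offset=2 (pos 4, char 'e'): match length 2
  offset=3 (pos 3, char 'e'): match length 2
  offset=4 (pos 2, char 'e'): match length 2
  offset=5 (pos 1, char 'c'): match length 0
  offset=6 (pos 0, char 'c'): match length 0
Longest match has length 2, found at offsets 1, 2, 3, 4; take the smallest, offset 1.
next_char = character at position 6 + 2 = 8 -> 'e'

Best match: offset=1, length=2 (matching 'ee' starting at position 5)
LZ77 triple: (1, 2, 'e')


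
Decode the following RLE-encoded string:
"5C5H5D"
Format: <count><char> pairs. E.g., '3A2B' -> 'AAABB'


Expanding each <count><char> pair:
  5C -> 'CCCCC'
  5H -> 'HHHHH'
  5D -> 'DDDDD'

Decoded = CCCCCHHHHHDDDDD


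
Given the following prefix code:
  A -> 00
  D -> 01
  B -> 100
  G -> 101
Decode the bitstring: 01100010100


Decoding step by step:
Bits 01 -> D
Bits 100 -> B
Bits 01 -> D
Bits 01 -> D
Bits 00 -> A


Decoded message: DBDDA


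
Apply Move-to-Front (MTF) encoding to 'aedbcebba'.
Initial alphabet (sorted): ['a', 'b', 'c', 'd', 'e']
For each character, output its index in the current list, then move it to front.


MTF encoding:
'a': index 0 in ['a', 'b', 'c', 'd', 'e'] -> ['a', 'b', 'c', 'd', 'e']
'e': index 4 in ['a', 'b', 'c', 'd', 'e'] -> ['e', 'a', 'b', 'c', 'd']
'd': index 4 in ['e', 'a', 'b', 'c', 'd'] -> ['d', 'e', 'a', 'b', 'c']
'b': index 3 in ['d', 'e', 'a', 'b', 'c'] -> ['b', 'd', 'e', 'a', 'c']
'c': index 4 in ['b', 'd', 'e', 'a', 'c'] -> ['c', 'b', 'd', 'e', 'a']
'e': index 3 in ['c', 'b', 'd', 'e', 'a'] -> ['e', 'c', 'b', 'd', 'a']
'b': index 2 in ['e', 'c', 'b', 'd', 'a'] -> ['b', 'e', 'c', 'd', 'a']
'b': index 0 in ['b', 'e', 'c', 'd', 'a'] -> ['b', 'e', 'c', 'd', 'a']
'a': index 4 in ['b', 'e', 'c', 'd', 'a'] -> ['a', 'b', 'e', 'c', 'd']


Output: [0, 4, 4, 3, 4, 3, 2, 0, 4]


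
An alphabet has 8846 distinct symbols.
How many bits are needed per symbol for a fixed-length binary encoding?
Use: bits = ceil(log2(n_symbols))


log2(8846) = 13.1108
Bracket: 2^13 = 8192 < 8846 <= 2^14 = 16384
So ceil(log2(8846)) = 14

bits = ceil(log2(8846)) = ceil(13.1108) = 14 bits


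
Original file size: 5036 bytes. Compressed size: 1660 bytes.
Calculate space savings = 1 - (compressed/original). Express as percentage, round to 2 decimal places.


ratio = compressed/original = 1660/5036 = 0.329627
savings = 1 - ratio = 1 - 0.329627 = 0.670373
as a percentage: 0.670373 * 100 = 67.04%

Space savings = 1 - 1660/5036 = 67.04%


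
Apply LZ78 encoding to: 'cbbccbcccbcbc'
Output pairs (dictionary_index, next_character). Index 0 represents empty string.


LZ78 encoding steps:
Dictionary: {0: ''}
Step 1: w='' (idx 0), next='c' -> output (0, 'c'), add 'c' as idx 1
Step 2: w='' (idx 0), next='b' -> output (0, 'b'), add 'b' as idx 2
Step 3: w='b' (idx 2), next='c' -> output (2, 'c'), add 'bc' as idx 3
Step 4: w='c' (idx 1), next='b' -> output (1, 'b'), add 'cb' as idx 4
Step 5: w='c' (idx 1), next='c' -> output (1, 'c'), add 'cc' as idx 5
Step 6: w='cb' (idx 4), next='c' -> output (4, 'c'), add 'cbc' as idx 6
Step 7: w='bc' (idx 3), end of input -> output (3, '')


Encoded: [(0, 'c'), (0, 'b'), (2, 'c'), (1, 'b'), (1, 'c'), (4, 'c'), (3, '')]


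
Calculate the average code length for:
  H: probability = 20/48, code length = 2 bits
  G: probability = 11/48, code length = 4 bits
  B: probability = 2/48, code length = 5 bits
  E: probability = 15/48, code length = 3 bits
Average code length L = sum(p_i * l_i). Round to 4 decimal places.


Weighted contributions p_i * l_i:
  H: (20/48) * 2 = 40/48
  G: (11/48) * 4 = 44/48
  B: (2/48) * 5 = 10/48
  E: (15/48) * 3 = 45/48
Sum = (40 + 44 + 10 + 45)/48 = 139/48

L = 139/48 = 2.8958 bits/symbol


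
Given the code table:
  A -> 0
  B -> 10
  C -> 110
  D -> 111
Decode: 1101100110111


Decoding:
110 -> C
110 -> C
0 -> A
110 -> C
111 -> D


Result: CCACD


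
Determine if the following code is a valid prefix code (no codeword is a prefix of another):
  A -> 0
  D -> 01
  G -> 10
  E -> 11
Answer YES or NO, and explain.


Checking each pair (does one codeword prefix another?):
  A='0' vs D='01': prefix -- VIOLATION

NO -- this is NOT a valid prefix code. A (0) is a prefix of D (01).


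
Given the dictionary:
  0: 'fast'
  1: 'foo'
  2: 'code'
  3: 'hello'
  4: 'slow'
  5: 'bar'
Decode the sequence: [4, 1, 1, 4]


Look up each index in the dictionary:
  4 -> 'slow'
  1 -> 'foo'
  1 -> 'foo'
  4 -> 'slow'

Decoded: "slow foo foo slow"


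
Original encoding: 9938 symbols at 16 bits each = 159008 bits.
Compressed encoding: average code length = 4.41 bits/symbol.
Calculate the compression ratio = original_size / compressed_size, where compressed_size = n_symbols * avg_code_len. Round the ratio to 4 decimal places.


original_size = n_symbols * orig_bits = 9938 * 16 = 159008 bits
compressed_size = n_symbols * avg_code_len = 9938 * 4.41 = 43826.58 bits
ratio = original_size / compressed_size = 159008 / 43826.58 = 3.6281

Compression ratio = 3.6281


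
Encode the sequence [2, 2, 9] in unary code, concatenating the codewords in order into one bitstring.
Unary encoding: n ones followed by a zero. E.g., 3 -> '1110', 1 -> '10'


Encode each number as n ones followed by a terminating 0:
  2 -> 110 (3 bits)
  2 -> 110 (3 bits)
  9 -> 1111111110 (10 bits)
Total length = 3 + 3 + 10 = 16 bits.

Unary([2, 2, 9]) = 1101101111111110 (16 bits)


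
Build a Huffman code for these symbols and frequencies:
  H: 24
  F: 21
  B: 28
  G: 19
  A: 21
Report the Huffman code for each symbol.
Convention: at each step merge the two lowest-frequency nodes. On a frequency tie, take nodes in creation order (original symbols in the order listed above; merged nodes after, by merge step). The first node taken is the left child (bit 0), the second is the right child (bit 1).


Huffman tree construction:
Step 1: Merge G(19) + F(21) = 40
Step 2: Merge A(21) + H(24) = 45
Step 3: Merge B(28) + (G+F)(40) = 68
Step 4: Merge (A+H)(45) + (B+(G+F))(68) = 113
Read each symbol's code off the tree from the root (left child = 0, right child = 1).

Codes:
  H: 01 (length 2)
  F: 111 (length 3)
  B: 10 (length 2)
  G: 110 (length 3)
  A: 00 (length 2)
Average code length: 266/113 = 2.3540 bits/symbol


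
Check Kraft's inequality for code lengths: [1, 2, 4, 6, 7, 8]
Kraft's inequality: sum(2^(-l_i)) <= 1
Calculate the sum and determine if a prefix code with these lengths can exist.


Sum = 2^(-1) + 2^(-2) + 2^(-4) + 2^(-6) + 2^(-7) + 2^(-8)
    = 0.5 + 0.25 + 0.0625 + 0.015625 + 0.0078125 + 0.00390625
    = 215/256 = 0.83984375
Since 0.83984375 <= 1, Kraft's inequality IS satisfied.
A prefix code with these lengths CAN exist.

Kraft sum = 0.83984375. Satisfied.


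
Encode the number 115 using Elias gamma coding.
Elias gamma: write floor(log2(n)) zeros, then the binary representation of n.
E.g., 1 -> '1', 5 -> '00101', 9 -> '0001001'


num_bits = floor(log2(115)) + 1 = 7
leading_zeros = num_bits - 1 = 6
binary(115) = 1110011

Elias gamma(115) = '000000' + '1110011' = 0000001110011 (13 bits)


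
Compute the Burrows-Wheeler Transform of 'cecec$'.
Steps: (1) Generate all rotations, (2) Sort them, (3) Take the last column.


Rotations (sorted):
  0: $cecec -> last char: c
  1: c$cece -> last char: e
  2: cec$ce -> last char: e
  3: cecec$ -> last char: $
  4: ec$cec -> last char: c
  5: ecec$c -> last char: c


BWT = cee$cc


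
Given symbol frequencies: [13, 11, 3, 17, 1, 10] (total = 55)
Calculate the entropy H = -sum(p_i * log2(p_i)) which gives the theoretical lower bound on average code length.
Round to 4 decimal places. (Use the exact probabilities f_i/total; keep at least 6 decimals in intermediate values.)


Per-symbol terms -p_i * log2(p_i) with p_i = f_i/55:
  p = 13/55 = 0.236364: log2(p) = -2.080920, -p*log2(p) = 0.491854
  p = 11/55 = 0.200000: log2(p) = -2.321928, -p*log2(p) = 0.464386
  p = 3/55 = 0.054545: log2(p) = -4.196397, -p*log2(p) = 0.228894
  p = 17/55 = 0.309091: log2(p) = -1.693897, -p*log2(p) = 0.523568
  p = 1/55 = 0.018182: log2(p) = -5.781360, -p*log2(p) = 0.105116
  p = 10/55 = 0.181818: log2(p) = -2.459432, -p*log2(p) = 0.447169
H = 0.491854 + 0.464386 + 0.228894 + 0.523568 + 0.105116 + 0.447169 = 2.260987

H = 2.261 bits/symbol


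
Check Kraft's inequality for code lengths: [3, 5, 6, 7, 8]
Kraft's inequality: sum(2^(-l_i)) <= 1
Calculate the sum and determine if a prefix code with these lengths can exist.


Sum = 2^(-3) + 2^(-5) + 2^(-6) + 2^(-7) + 2^(-8)
    = 0.125 + 0.03125 + 0.015625 + 0.0078125 + 0.00390625
    = 47/256 = 0.18359375
Since 0.18359375 <= 1, Kraft's inequality IS satisfied.
A prefix code with these lengths CAN exist.

Kraft sum = 0.18359375. Satisfied.


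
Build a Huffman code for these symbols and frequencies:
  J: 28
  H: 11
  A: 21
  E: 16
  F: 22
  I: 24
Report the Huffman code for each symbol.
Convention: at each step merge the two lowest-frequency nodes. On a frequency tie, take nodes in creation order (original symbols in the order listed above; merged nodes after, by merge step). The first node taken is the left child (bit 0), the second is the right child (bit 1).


Huffman tree construction:
Step 1: Merge H(11) + E(16) = 27
Step 2: Merge A(21) + F(22) = 43
Step 3: Merge I(24) + (H+E)(27) = 51
Step 4: Merge J(28) + (A+F)(43) = 71
Step 5: Merge (I+(H+E))(51) + (J+(A+F))(71) = 122
Read each symbol's code off the tree from the root (left child = 0, right child = 1).

Codes:
  J: 10 (length 2)
  H: 010 (length 3)
  A: 110 (length 3)
  E: 011 (length 3)
  F: 111 (length 3)
  I: 00 (length 2)
Average code length: 314/122 = 2.5738 bits/symbol
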